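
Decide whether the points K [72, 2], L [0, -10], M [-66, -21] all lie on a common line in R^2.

KL = (-72, -12), KM = (-138, -23).
Twice the signed area of △KLM is (-72)(-23) − (-12)(-138) = 0.
The triangle is degenerate (zero area), so the points are collinear.

Yes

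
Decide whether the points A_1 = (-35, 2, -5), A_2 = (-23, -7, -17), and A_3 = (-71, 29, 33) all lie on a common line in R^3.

A_1A_2 = (12, -9, -12), A_1A_3 = (-36, 27, 38).
Comparing components 2 and 3: (-9)(38) − (-12)(27) = -18 ≠ 0, so A_1A_2 and A_1A_3 are not parallel and the points are not collinear.

No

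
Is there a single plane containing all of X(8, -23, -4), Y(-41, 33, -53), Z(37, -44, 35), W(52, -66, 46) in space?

The four points are coplanar iff the 3×3 determinant with rows XY, XZ, XW is zero.
Rows: (-49, 56, -49), (29, -21, 39), (44, -43, 50).
Expanding along the first row: (-49)(627) − (56)(-266) + (-49)(-323) = 0.
Zero determinant ⇒ coplanar.

Yes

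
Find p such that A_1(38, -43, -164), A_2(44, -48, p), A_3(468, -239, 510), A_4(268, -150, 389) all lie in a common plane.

The points are coplanar iff A_1A_2 · (A_1A_3 × A_1A_4) = 0.
Expanding, this is linear in p: (-930)p + (43710) = 0.
So p = 47.

47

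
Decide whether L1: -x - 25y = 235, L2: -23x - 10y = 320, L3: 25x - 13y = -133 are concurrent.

Yes

The three lines meet at one point iff the augmented coefficient matrix [aᵢ bᵢ cᵢ] has rank < 3, i.e. its determinant vanishes.
Here the determinant is 0.
It vanishes, so the lines are concurrent at (-10, -9).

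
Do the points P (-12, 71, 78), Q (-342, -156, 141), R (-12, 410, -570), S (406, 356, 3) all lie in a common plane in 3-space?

No

With P as base: PQ = (-330, -227, 63), PR = (0, 339, -648), PS = (418, 285, -75).
PR × PS = (159255, -270864, -141702).
PQ · (PR × PS) = 4752.
Since 4752 ≠ 0, the four points are not coplanar.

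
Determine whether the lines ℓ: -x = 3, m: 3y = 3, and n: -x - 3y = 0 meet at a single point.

The three lines meet at one point iff the augmented coefficient matrix [aᵢ bᵢ cᵢ] has rank < 3, i.e. its determinant vanishes.
Here the determinant is 0.
It vanishes, so the lines are concurrent at (-3, 1).

Yes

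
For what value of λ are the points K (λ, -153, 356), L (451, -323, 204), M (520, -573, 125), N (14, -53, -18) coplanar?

520

The points are coplanar iff KL · (KM × KN) = 0.
Expanding, this is linear in λ: (-76830)λ + (39951600) = 0.
So λ = 520.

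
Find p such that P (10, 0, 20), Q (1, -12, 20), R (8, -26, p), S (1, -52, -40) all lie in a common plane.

-15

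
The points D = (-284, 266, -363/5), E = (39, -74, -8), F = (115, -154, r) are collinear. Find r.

36/5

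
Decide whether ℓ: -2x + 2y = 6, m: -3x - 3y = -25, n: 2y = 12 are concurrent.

No

The three lines meet at one point iff the augmented coefficient matrix [aᵢ bᵢ cᵢ] has rank < 3, i.e. its determinant vanishes.
Here the determinant is 8.
Nonzero, so no common point exists.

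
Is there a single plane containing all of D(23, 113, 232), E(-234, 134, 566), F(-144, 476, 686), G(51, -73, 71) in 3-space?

Yes

With D as base: DE = (-257, 21, 334), DF = (-167, 363, 454), DG = (28, -186, -161).
DF × DG = (26001, -14175, 20898).
DE · (DF × DG) = 0.
The scalar triple product vanishes, so the four points are coplanar.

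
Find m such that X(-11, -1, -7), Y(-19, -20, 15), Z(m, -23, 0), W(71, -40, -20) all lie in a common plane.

11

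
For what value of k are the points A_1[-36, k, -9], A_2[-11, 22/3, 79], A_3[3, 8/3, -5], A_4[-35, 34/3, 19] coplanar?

11

The points are coplanar iff A_1A_2 · (A_1A_3 × A_1A_4) = 0.
Expanding, this is linear in k: (-2856)k + (31416) = 0.
So k = 11.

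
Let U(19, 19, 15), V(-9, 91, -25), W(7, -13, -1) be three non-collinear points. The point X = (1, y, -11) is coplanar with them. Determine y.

81

A normal to the plane is n = UV × UW = (-2432, 32, 1760).
X lies in the plane iff n · UX = 0.
This gives (32)y + (-2592) = 0, so y = 81.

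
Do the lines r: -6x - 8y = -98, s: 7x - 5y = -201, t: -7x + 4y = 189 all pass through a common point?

Intersecting r and s: solving the 2×2 system gives (x, y) = (-13, 22).
Substitute into t: (-7)(-13) + (4)(22) = 179.
But t requires 189 ≠ 179, so the three lines have no common point.

No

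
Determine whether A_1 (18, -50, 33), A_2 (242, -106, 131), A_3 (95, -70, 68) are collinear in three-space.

A_1A_2 = (224, -56, 98), A_1A_3 = (77, -20, 35).
A_1A_2 × A_1A_3 = (0, -294, -168).
The cross product is nonzero, so the points do not lie on one line.

No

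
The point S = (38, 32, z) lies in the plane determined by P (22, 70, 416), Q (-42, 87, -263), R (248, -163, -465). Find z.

-54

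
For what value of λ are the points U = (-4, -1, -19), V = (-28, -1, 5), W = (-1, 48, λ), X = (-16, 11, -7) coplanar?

-22

Coplanarity ⇔ det[UV; UW; UX] = 0.
Expanding, this is linear in λ: (288)λ + (6336) = 0.
So λ = -22.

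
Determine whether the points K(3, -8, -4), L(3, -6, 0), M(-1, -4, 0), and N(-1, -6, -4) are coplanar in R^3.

The four points are coplanar iff the 3×3 determinant with rows KL, KM, KN is zero.
Rows: (0, 2, 4), (-4, 4, 4), (-4, 2, 0).
Expanding along the first row: (0)(-8) − (2)(16) + (4)(8) = 0.
Zero determinant ⇒ coplanar.

Yes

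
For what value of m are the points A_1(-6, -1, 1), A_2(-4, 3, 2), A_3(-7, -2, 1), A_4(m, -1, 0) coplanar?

Coplanarity ⇔ det[A_1A_2; A_1A_3; A_1A_4] = 0.
Expanding, this is linear in m: (1)m + (4) = 0.
So m = -4.

-4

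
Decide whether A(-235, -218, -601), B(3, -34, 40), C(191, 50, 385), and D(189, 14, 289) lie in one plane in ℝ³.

Yes

With A as base: AB = (238, 184, 641), AC = (426, 268, 986), AD = (424, 232, 890).
AC × AD = (9768, 38924, -14800).
AB · (AC × AD) = 0.
The scalar triple product vanishes, so the four points are coplanar.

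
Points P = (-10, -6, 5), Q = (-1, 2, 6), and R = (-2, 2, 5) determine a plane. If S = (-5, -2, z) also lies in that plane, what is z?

A normal to the plane is n = PQ × PR = (-8, 8, 8).
S lies in the plane iff n · PS = 0.
This gives (8)z + (-48) = 0, so z = 6.

6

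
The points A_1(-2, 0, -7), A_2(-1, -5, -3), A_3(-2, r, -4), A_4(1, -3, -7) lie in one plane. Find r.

-3

Normal to plane A_1A_2A_4: n = (12, 12, 12); plane equation n·P = -108.
Requiring n·A_3 = -108: (12)r + (-72) = -108.
So r = -3.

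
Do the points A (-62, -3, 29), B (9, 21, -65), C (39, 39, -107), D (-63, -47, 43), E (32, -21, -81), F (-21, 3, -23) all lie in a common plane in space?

Yes

The plane through A, B, C has normal n = AB × AC = (684, 162, 558) and equation n·P = -26712.
Checking the remaining points: n·D = -26712, n·E = -26712, n·F = -26712.
All equal -26712, so all 6 points lie in one plane.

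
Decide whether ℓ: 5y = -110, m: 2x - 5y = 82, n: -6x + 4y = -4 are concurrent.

The three lines meet at one point iff the augmented coefficient matrix [aᵢ bᵢ cᵢ] has rank < 3, i.e. its determinant vanishes.
Here the determinant is 0.
It vanishes, so the lines are concurrent at (-14, -22).

Yes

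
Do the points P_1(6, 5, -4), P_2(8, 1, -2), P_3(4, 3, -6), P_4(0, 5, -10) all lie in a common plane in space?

With P_1 as base: P_1P_2 = (2, -4, 2), P_1P_3 = (-2, -2, -2), P_1P_4 = (-6, 0, -6).
P_1P_3 × P_1P_4 = (12, 0, -12).
P_1P_2 · (P_1P_3 × P_1P_4) = 0.
The scalar triple product vanishes, so the four points are coplanar.

Yes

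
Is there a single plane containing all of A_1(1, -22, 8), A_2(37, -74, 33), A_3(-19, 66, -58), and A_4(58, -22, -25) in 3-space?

Yes

The four points are coplanar iff the 3×3 determinant with rows A_1A_2, A_1A_3, A_1A_4 is zero.
Rows: (36, -52, 25), (-20, 88, -66), (57, 0, -33).
Expanding along the first row: (36)(-2904) − (-52)(4422) + (25)(-5016) = 0.
Zero determinant ⇒ coplanar.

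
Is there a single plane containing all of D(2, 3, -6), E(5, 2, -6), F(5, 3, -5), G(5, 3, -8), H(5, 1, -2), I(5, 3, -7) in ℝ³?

No

The plane through D, E, F has normal n = DE × DF = (-1, -3, 3) and equation n·P = -29.
Checking the remaining points: n·G = -38, n·H = -14, n·I = -35.
Since n·G = -38 ≠ -29, G is off the plane and the points are not all coplanar.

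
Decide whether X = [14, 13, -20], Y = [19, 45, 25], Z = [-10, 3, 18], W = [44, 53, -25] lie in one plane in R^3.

No

With X as base: XY = (5, 32, 45), XZ = (-24, -10, 38), XW = (30, 40, -5).
XZ × XW = (-1470, 1020, -660).
XY · (XZ × XW) = -4410.
Since -4410 ≠ 0, the four points are not coplanar.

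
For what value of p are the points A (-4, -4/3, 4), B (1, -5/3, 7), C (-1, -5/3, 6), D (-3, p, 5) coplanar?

-5/3

Normal to plane ABC: n = (1/3, -1, -2/3); plane equation n·P = -8/3.
Requiring n·D = -8/3: (-1)p + (-13/3) = -8/3.
So p = -5/3.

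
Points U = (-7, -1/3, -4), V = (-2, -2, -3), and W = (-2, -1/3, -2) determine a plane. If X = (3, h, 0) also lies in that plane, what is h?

-1/3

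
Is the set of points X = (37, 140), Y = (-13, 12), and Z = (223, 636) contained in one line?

No

XY = (-50, -128), XZ = (186, 496).
If collinear, XZ would be a scalar multiple of XY. But (-50)·(496) ≠ (-128)·(186) (difference -992), so they are not parallel; the points are not collinear.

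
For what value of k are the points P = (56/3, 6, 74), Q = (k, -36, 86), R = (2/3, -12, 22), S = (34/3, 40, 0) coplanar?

Coplanarity ⇔ det[PQ; PR; PS] = 0.
Expanding, this is linear in k: (3100)k + (-80600/3) = 0.
So k = 26/3.

26/3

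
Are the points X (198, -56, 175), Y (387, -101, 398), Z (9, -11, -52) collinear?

XY = (189, -45, 223), XZ = (-189, 45, -227).
XY × XZ = (180, 756, 0).
The cross product is nonzero, so the points do not lie on one line.

No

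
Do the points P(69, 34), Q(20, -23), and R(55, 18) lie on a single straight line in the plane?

PQ = (-49, -57), PR = (-14, -16).
If collinear, PR would be a scalar multiple of PQ. But (-49)·(-16) ≠ (-57)·(-14) (difference -14), so they are not parallel; the points are not collinear.

No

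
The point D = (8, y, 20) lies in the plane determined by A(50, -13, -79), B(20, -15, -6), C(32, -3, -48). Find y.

-13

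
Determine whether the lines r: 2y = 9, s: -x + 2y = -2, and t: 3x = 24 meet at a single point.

No

Lines aᵢx + bᵢy = cᵢ with pairwise distinct directions are concurrent exactly when det[aᵢ bᵢ cᵢ] = 0.
Here the determinant is -18.
Nonzero, so no common point exists.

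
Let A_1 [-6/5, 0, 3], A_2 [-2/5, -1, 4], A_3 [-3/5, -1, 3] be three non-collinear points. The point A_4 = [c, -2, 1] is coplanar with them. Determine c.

The plane through A_1, A_2, A_3 has equation 1x + (3/5)y − (1/5)z = -9/5.
Substituting A_4: (1)c + (-7/5) = -9/5, so c = -2/5.

-2/5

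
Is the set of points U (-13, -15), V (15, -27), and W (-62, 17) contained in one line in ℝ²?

UV = (28, -12), UW = (-49, 32).
If collinear, UW would be a scalar multiple of UV. But (28)·(32) ≠ (-12)·(-49) (difference 308), so they are not parallel; the points are not collinear.

No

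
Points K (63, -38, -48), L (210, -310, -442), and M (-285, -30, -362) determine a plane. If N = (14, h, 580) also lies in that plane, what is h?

Coplanarity requires KL · (KM × KN) = 0.
KL = (147, -272, -394), KM = (-348, 8, -314); the triple product is linear in h with coefficient 183270 and constant term -56080620.
Setting it to zero: h = 306.

306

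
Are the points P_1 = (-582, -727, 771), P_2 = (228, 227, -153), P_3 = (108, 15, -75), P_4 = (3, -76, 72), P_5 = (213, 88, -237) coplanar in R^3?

Yes

The plane through P_1, P_2, P_3 has normal n = P_1P_2 × P_1P_3 = (-121476, 47700, -57240) and equation n·P = -8110908.
Checking the remaining points: n·P_4 = -8110908, n·P_5 = -8110908.
All equal -8110908, so all 5 points lie in one plane.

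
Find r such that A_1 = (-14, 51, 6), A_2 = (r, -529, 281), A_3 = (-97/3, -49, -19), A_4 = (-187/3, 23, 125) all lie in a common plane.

-793/3

Coplanarity ⇔ det[A_1A_2; A_1A_3; A_1A_4] = 0.
Expanding, this is linear in r: (-12600)r + (-3330600) = 0.
So r = -793/3.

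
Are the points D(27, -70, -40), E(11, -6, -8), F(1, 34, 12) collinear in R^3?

DE = (-16, 64, 32), DF = (-26, 104, 52).
Each component of DF is 13/8 times the corresponding component of DE, so DF = 13/8·DE and the points are collinear.

Yes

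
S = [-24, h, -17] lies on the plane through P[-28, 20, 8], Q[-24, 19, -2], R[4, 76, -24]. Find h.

The plane through P, Q, R has equation 592x − 192y + 256z = -18368.
Substituting S: (-192)h + (-18560) = -18368, so h = -1.

-1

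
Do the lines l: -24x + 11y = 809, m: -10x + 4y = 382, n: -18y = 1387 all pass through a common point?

The three lines meet at one point iff the augmented coefficient matrix [aᵢ bᵢ cᵢ] has rank < 3, i.e. its determinant vanishes.
Here the determinant is 14.
Nonzero, so no common point exists.

No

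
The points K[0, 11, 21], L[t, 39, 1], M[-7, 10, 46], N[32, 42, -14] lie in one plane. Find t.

26

The points are coplanar iff KL · (KM × KN) = 0.
Expanding, this is linear in t: (-740)t + (19240) = 0.
So t = 26.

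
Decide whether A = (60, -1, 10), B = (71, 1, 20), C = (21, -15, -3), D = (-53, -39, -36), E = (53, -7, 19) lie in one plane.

Yes

The plane through A, B, C has normal n = AB × AC = (114, -247, -76) and equation n·P = 6327.
Checking the remaining points: n·D = 6327, n·E = 6327.
All equal 6327, so all 5 points lie in one plane.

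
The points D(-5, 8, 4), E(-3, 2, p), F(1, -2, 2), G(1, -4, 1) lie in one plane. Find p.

2

Normal to plane DFG: n = (6, 6, -12); plane equation n·P = -30.
Requiring n·E = -30: (-12)p + (-6) = -30.
So p = 2.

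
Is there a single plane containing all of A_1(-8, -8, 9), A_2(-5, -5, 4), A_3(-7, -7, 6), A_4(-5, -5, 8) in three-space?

The four points are coplanar iff the 3×3 determinant with rows A_1A_2, A_1A_3, A_1A_4 is zero.
Rows: (3, 3, -5), (1, 1, -3), (3, 3, -1).
Expanding along the first row: (3)(8) − (3)(8) + (-5)(0) = 0.
Zero determinant ⇒ coplanar.

Yes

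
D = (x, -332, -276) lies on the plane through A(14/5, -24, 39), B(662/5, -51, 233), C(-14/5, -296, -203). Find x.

The plane through A, B, C has equation 59302x + (151384/5)y − (177012/5)z = -9706456/5.
Substituting D: (59302)x + (-1404176/5) = -9706456/5, so x = -28.

-28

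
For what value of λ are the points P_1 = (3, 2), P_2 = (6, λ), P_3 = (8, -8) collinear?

-4

The three points are collinear iff det[P_1P_2; P_1P_3] = 0.
This determinant is linear in λ: (-5)λ + (-20) = 0, so λ = -4.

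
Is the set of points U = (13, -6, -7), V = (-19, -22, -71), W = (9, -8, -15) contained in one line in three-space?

Yes

UV = (-32, -16, -64), UW = (-4, -2, -8).
Each component of UW is 1/8 times the corresponding component of UV, so UW = 1/8·UV and the points are collinear.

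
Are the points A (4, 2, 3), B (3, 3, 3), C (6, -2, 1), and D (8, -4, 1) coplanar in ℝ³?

Yes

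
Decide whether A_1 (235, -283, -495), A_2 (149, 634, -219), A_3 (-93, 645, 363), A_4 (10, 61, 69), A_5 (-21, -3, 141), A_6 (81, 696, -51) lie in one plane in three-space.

No

The plane through A_1, A_2, A_3 has normal n = A_1A_2 × A_1A_3 = (530658, -16740, 220968) and equation n·P = 20062890.
Checking the remaining points: n·A_4 = 19532232, n·A_5 = 20062890, n·A_6 = 20062890.
Since n·A_4 = 19532232 ≠ 20062890, A_4 is off the plane and the points are not all coplanar.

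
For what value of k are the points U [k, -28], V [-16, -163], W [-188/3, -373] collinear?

14

The three points are collinear iff det[UV; UW] = 0.
This determinant is linear in k: (210)k + (-2940) = 0, so k = 14.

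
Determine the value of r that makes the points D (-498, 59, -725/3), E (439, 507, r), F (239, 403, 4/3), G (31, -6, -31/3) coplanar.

196/3

The points are coplanar iff DE · (DF × DG) = 0.
Expanding, this is linear in r: (-229881)r + (15018892) = 0.
So r = 196/3.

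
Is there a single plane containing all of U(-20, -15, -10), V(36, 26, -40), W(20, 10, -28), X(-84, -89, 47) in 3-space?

A normal to the plane through U, V, W is n = UV × UW = (12, -192, -240).
The plane has equation n·P = 5040. For X: n·X = 4800.
4800 ≠ 5040, so X is off the plane.

No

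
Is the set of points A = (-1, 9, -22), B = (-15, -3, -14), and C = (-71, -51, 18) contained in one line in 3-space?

Yes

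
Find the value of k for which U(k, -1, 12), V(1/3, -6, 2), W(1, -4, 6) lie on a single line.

2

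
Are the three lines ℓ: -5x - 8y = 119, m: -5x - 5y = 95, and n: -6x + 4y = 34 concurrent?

Yes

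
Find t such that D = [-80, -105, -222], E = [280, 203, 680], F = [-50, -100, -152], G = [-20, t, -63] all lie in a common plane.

-19

The points are coplanar iff DE · (DF × DG) = 0.
Expanding, this is linear in t: (1860)t + (35340) = 0.
So t = -19.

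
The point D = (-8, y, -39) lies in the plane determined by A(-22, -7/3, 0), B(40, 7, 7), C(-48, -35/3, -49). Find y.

A normal to the plane is n = AB × AC = (-392, 2856, -336).
D lies in the plane iff n · AD = 0.
This gives (2856)y + (14280) = 0, so y = -5.

-5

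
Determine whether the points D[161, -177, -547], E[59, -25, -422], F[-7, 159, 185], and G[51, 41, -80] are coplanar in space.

Yes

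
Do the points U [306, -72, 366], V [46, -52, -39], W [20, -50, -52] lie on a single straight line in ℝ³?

No

UV = (-260, 20, -405), UW = (-286, 22, -418).
Comparing components 2 and 3: (20)(-418) − (-405)(22) = 550 ≠ 0, so UV and UW are not parallel and the points are not collinear.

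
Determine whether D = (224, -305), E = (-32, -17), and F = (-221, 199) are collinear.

No

DE = (-256, 288), DF = (-445, 504).
Twice the signed area of △DEF is (-256)(504) − (288)(-445) = -864.
The area is nonzero, so the three points are not collinear.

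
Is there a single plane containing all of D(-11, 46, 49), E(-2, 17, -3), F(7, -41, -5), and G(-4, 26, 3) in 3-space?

No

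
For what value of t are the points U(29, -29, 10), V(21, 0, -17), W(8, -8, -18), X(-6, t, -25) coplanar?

-9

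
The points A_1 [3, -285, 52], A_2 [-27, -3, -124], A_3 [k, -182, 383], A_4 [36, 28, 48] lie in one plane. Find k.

The points are coplanar iff A_1A_2 · (A_1A_3 × A_1A_4) = 0.
Expanding, this is linear in k: (-53960)k + (6960840) = 0.
So k = 129.

129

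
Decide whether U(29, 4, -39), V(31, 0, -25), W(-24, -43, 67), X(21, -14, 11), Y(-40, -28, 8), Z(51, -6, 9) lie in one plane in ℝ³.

Yes

The plane through U, V, W has normal n = UV × UW = (234, -954, -306) and equation n·P = 14904.
Checking the remaining points: n·X = 14904, n·Y = 14904, n·Z = 14904.
All equal 14904, so all 6 points lie in one plane.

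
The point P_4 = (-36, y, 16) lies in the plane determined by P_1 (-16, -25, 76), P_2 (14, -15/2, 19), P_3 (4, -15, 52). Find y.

-25

The plane through P_1, P_2, P_3 has equation 150x − 420y − 50z = 4300.
Substituting P_4: (-420)y + (-6200) = 4300, so y = -25.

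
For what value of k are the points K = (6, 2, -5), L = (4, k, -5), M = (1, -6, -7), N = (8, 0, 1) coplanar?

-2

Coplanarity ⇔ det[KL; KM; KN] = 0.
Expanding, this is linear in k: (26)k + (52) = 0.
So k = -2.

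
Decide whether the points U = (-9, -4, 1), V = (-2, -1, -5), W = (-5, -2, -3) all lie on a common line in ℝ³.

UV = (7, 3, -6), UW = (4, 2, -4).
Comparing components 3 and 1: (-6)(4) − (7)(-4) = 4 ≠ 0, so UV and UW are not parallel and the points are not collinear.

No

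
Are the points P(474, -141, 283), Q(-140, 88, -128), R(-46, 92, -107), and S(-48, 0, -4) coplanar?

No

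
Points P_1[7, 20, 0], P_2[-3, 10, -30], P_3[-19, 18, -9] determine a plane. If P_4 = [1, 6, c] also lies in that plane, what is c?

-41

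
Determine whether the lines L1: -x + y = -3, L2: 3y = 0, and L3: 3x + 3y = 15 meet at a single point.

Lines aᵢx + bᵢy = cᵢ with pairwise distinct directions are concurrent exactly when det[aᵢ bᵢ cᵢ] = 0.
Here the determinant is -18.
Nonzero, so no common point exists.

No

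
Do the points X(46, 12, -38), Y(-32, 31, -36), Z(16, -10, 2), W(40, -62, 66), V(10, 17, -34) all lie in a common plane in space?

No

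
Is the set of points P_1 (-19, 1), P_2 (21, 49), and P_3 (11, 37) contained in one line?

Yes

P_1P_2 = (40, 48), P_1P_3 = (30, 36).
det[P_1P_2; P_1P_3] = (40)(36) − (48)(30) = 0.
The determinant is zero, so the points are collinear.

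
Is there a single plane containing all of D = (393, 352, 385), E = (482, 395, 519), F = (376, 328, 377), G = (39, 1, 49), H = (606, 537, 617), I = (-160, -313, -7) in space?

The plane through D, E, F has normal n = DE × DF = (2872, -1566, -1405) and equation n·P = 36539.
Checking the remaining points: n·G = 41597, n·H = 32605, n·I = 40473.
Since n·G = 41597 ≠ 36539, G is off the plane and the points are not all coplanar.

No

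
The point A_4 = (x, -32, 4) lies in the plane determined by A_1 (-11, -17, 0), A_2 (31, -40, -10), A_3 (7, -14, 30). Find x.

A normal to the plane is n = A_1A_2 × A_1A_3 = (-660, -1440, 540).
A_4 lies in the plane iff n · A_1A_4 = 0.
This gives (-660)x + (16500) = 0, so x = 25.

25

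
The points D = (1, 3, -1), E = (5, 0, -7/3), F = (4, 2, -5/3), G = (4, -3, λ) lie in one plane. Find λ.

-3

The points are coplanar iff DE · (DF × DG) = 0.
Expanding, this is linear in λ: (5)λ + (15) = 0.
So λ = -3.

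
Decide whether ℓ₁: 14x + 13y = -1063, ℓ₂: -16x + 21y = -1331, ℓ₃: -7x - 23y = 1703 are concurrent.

The three lines meet at one point iff the augmented coefficient matrix [aᵢ bᵢ cᵢ] has rank < 3, i.e. its determinant vanishes.
Here the determinant is 0.
It vanishes, so the lines are concurrent at (-10, -71).

Yes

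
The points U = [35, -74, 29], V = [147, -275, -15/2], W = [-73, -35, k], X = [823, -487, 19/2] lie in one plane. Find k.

55/2

Normal to plane UVX: n = (-11155, -26578, 112132); plane equation n·P = 4828175.
Requiring n·W = 4828175: (112132)k + (1744545) = 4828175.
So k = 55/2.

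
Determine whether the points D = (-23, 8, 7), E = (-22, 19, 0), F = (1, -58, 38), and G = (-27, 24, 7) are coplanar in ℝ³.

A normal to the plane through D, E, F is n = DE × DF = (-121, -199, -330).
The plane has equation n·P = -1119. For G: n·G = -3819.
-3819 ≠ -1119, so G is off the plane.

No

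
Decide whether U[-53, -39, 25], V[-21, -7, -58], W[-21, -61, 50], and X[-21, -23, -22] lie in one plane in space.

No

With U as base: UV = (32, 32, -83), UW = (32, -22, 25), UX = (32, 16, -47).
UW × UX = (634, 2304, 1216).
UV · (UW × UX) = -6912.
Since -6912 ≠ 0, the four points are not coplanar.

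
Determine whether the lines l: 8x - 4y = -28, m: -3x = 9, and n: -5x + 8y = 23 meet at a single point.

Lines aᵢx + bᵢy = cᵢ with pairwise distinct directions are concurrent exactly when det[aᵢ bᵢ cᵢ] = 0.
Here the determinant is 0.
It vanishes, so the lines are concurrent at (-3, 1).

Yes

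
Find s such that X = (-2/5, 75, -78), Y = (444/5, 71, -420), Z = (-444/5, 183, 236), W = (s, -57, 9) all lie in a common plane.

-74/5

The points are coplanar iff XY · (XZ × XW) = 0.
Expanding, this is linear in s: (35680)s + (528064) = 0.
So s = -74/5.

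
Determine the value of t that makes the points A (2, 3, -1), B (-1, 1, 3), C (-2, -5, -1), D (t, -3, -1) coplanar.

Normal to plane ABC: n = (32, -16, 16); plane equation n·P = 0.
Requiring n·D = 0: (32)t + (32) = 0.
So t = -1.

-1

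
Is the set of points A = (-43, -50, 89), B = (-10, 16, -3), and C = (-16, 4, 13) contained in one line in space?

No

AB = (33, 66, -92), AC = (27, 54, -76).
Comparing components 2 and 3: (66)(-76) − (-92)(54) = -48 ≠ 0, so AB and AC are not parallel and the points are not collinear.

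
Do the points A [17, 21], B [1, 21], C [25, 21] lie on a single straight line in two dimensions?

AB = (-16, 0), AC = (8, 0).
Twice the signed area of △ABC is (-16)(0) − (0)(8) = 0.
The triangle is degenerate (zero area), so the points are collinear.

Yes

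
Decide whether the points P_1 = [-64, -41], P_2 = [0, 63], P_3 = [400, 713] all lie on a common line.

Yes

P_1P_2 = (64, 104), P_1P_3 = (464, 754).
Checking proportionality: P_1P_3 = 29/4·P_1P_2, so the vectors are parallel and the points are collinear.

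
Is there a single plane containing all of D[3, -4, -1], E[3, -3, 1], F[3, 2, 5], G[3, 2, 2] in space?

The four points are coplanar iff the 3×3 determinant with rows DE, DF, DG is zero.
Rows: (0, 1, 2), (0, 6, 6), (0, 6, 3).
Expanding along the first row: (0)(-18) − (1)(0) + (2)(0) = 0.
Zero determinant ⇒ coplanar.

Yes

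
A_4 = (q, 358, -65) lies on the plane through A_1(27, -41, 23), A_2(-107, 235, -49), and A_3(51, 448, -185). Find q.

The plane through A_1, A_2, A_3 has equation −22200x − 29600y − 72150z = -1045250.
Substituting A_4: (-22200)q + (-5907050) = -1045250, so q = -219.

-219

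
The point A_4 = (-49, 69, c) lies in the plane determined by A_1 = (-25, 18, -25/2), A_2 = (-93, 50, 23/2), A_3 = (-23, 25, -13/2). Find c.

59/2

A normal to the plane is n = A_1A_2 × A_1A_3 = (24, 456, -540).
A_4 lies in the plane iff n · A_1A_4 = 0.
This gives (-540)c + (15930) = 0, so c = 59/2.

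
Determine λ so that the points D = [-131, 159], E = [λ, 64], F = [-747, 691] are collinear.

-21

Collinearity: (E − D) must be parallel to (F − D) = (-616, 532).
Cross-multiplying the components: (λ − (-131))·(532) = (-95)·(-616).
Solving gives λ = -21.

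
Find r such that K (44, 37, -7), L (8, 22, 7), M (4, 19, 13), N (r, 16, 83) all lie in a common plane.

Normal to plane KLM: n = (-48, 160, 48); plane equation n·P = 3472.
Requiring n·N = 3472: (-48)r + (6544) = 3472.
So r = 64.

64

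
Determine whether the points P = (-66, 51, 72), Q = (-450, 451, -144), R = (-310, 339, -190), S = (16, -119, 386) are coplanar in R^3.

No

The four points are coplanar iff the 3×3 determinant with rows PQ, PR, PS is zero.
Rows: (-384, 400, -216), (-244, 288, -262), (82, -170, 314).
Expanding along the first row: (-384)(45892) − (400)(-55132) + (-216)(17864) = 571648.
Nonzero ⇒ not coplanar.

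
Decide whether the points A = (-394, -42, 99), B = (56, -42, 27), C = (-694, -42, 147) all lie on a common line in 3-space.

AB = (450, 0, -72), AC = (-300, 0, 48).
AB × AC = (0, 0, 0).
The cross product vanishes, so the three points are collinear.

Yes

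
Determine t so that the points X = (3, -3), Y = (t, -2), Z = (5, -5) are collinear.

2

Collinearity: (Y − X) must be parallel to (Z − X) = (2, -2).
Cross-multiplying the components: (t − 3)·(-2) = (1)·(2).
Solving gives t = 2.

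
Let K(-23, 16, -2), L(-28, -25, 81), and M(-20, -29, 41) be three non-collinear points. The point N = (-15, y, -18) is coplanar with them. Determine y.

-6

The plane through K, L, M has equation 1972x + 464y + 348z = -38628.
Substituting N: (464)y + (-35844) = -38628, so y = -6.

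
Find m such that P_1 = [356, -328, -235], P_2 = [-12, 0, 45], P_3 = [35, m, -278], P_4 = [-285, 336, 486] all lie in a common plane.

-156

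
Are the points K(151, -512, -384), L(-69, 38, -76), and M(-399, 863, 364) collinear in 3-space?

KL = (-220, 550, 308), KM = (-550, 1375, 748).
KL × KM = (-12100, -4840, 0).
The cross product is nonzero, so the points do not lie on one line.

No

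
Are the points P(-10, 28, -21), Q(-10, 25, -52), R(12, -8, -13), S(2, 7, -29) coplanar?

No

With P as base: PQ = (0, -3, -31), PR = (22, -36, 8), PS = (12, -21, -8).
PR × PS = (456, 272, -30).
PQ · (PR × PS) = 114.
Since 114 ≠ 0, the four points are not coplanar.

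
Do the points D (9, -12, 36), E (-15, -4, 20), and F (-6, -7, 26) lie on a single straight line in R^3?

Yes

DE = (-24, 8, -16), DF = (-15, 5, -10).
DE × DF = (0, 0, 0).
The cross product vanishes, so the three points are collinear.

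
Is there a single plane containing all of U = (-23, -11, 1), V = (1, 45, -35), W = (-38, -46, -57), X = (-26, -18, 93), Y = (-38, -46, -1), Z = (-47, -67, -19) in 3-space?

Yes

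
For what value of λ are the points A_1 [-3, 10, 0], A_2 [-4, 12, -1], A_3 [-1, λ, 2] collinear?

6

Collinearity requires A_1A_2 × A_1A_3 = 0; each component is linear in λ.
The x-component gives (1)λ + (-6) = 0, so λ = 6.
The remaining components then also vanish.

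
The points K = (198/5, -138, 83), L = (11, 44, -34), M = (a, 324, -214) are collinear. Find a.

Direction KL = (-143/5, 182, -117). From the y-coordinate of M, the parameter along the line is τ = (324 − (-138))/182 = 33/13.
Then a = 198/5 + 33/13·(-143/5) = -33.

-33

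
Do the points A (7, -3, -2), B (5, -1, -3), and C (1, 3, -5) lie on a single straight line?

AB = (-2, 2, -1), AC = (-6, 6, -3).
AB × AC = (0, 0, 0).
The cross product vanishes, so the three points are collinear.

Yes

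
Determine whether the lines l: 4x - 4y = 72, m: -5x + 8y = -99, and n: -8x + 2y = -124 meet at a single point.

No

Intersecting l and m: solving the 2×2 system gives (x, y) = (15, -3).
Substitute into n: (-8)(15) + (2)(-3) = -126.
But n requires -124 ≠ -126, so the three lines have no common point.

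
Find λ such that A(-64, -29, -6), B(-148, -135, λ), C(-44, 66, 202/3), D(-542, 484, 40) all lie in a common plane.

-374/3

Normal to plane ACD: n = (-33250, -107920/3, 55670); plane equation n·P = 8511620/3.
Requiring n·B = 8511620/3: (55670)λ + (9777400) = 8511620/3.
So λ = -374/3.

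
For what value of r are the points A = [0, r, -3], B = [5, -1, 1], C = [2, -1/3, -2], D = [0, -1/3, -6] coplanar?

The points are coplanar iff AB · (AC × AD) = 0.
Expanding, this is linear in r: (6)r + (-2) = 0.
So r = 1/3.

1/3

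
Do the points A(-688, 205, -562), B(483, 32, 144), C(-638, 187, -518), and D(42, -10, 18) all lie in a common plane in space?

Yes

The four points are coplanar iff the 3×3 determinant with rows AB, AC, AD is zero.
Rows: (1171, -173, 706), (50, -18, 44), (730, -215, 580).
Expanding along the first row: (1171)(-980) − (-173)(-3120) + (706)(2390) = 0.
Zero determinant ⇒ coplanar.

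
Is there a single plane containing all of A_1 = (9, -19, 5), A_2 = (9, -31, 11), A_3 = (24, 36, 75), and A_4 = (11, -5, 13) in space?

No

The four points are coplanar iff the 3×3 determinant with rows A_1A_2, A_1A_3, A_1A_4 is zero.
Rows: (0, -12, 6), (15, 55, 70), (2, 14, 8).
Expanding along the first row: (0)(-540) − (-12)(-20) + (6)(100) = 360.
Nonzero ⇒ not coplanar.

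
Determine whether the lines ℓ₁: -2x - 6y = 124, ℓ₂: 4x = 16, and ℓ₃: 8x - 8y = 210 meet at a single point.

No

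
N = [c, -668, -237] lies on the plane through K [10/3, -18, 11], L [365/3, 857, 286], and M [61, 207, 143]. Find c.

The plane through K, L, M has equation 53625x + (715/3)y − (71500/3)z = -263120/3.
Substituting N: (53625)c + (16467880/3) = -263120/3, so c = -104.

-104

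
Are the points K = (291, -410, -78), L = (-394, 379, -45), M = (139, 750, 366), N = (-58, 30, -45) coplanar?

No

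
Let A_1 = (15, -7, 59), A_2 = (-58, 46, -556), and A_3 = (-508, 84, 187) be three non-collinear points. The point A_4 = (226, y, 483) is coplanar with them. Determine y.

-74

The plane through A_1, A_2, A_3 has equation 62749x + 330989y + 21076z = -132204.
Substituting A_4: (330989)y + (24360982) = -132204, so y = -74.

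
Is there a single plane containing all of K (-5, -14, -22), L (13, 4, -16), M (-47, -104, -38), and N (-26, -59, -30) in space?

Yes

With K as base: KL = (18, 18, 6), KM = (-42, -90, -16), KN = (-21, -45, -8).
KM × KN = (0, 0, 0).
KL · (KM × KN) = 0.
The scalar triple product vanishes, so the four points are coplanar.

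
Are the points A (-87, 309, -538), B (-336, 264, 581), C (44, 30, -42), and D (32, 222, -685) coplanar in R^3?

The four points are coplanar iff the 3×3 determinant with rows AB, AC, AD is zero.
Rows: (-249, -45, 1119), (131, -279, 496), (119, -87, -147).
Expanding along the first row: (-249)(84165) − (-45)(-78281) + (1119)(21804) = -81054.
Nonzero ⇒ not coplanar.

No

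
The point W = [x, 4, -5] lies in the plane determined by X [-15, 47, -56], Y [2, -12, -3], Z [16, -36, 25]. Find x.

The plane through X, Y, Z has equation −380x + 266y + 418z = -5206.
Substituting W: (-380)x + (-1026) = -5206, so x = 11.

11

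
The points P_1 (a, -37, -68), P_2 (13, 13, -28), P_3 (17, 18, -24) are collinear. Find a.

Collinearity requires P_1P_2 × P_1P_3 = 0; each component is linear in a.
The y-component gives (4)a + (108) = 0, so a = -27.
The remaining components then also vanish.

-27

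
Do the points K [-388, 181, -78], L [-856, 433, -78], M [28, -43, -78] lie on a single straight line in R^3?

KL = (-468, 252, 0), KM = (416, -224, 0).
KL × KM = (0, 0, 0).
The cross product vanishes, so the three points are collinear.

Yes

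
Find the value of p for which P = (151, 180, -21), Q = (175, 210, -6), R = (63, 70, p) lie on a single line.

Direction PQ = (24, 30, 15). From the x-coordinate of R, the parameter along the line is τ = (63 − 151)/24 = -11/3.
Then p = (-21) + (-11/3)·(15) = -76.

-76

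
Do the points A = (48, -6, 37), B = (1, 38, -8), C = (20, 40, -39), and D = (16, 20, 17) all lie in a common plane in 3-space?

No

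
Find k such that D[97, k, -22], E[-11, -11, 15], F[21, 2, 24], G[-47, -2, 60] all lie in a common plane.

4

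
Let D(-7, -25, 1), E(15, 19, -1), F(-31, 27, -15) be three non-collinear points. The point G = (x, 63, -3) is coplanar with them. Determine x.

A normal to the plane is n = DE × DF = (-600, 400, 2200).
G lies in the plane iff n · DG = 0.
This gives (-600)x + (22200) = 0, so x = 37.

37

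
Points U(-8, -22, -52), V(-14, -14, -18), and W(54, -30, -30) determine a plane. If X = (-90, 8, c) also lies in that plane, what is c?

A normal to the plane is n = UV × UW = (448, 2240, -448).
X lies in the plane iff n · UX = 0.
This gives (-448)c + (7168) = 0, so c = 16.

16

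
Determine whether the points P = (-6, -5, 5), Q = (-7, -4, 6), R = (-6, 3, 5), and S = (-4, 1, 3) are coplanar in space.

The four points are coplanar iff the 3×3 determinant with rows PQ, PR, PS is zero.
Rows: (-1, 1, 1), (0, 8, 0), (2, 6, -2).
Expanding along the first row: (-1)(-16) − (1)(0) + (1)(-16) = 0.
Zero determinant ⇒ coplanar.

Yes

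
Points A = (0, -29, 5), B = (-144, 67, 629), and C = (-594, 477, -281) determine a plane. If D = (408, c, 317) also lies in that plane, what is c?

-381

A normal to the plane is n = AB × AC = (-343200, -411840, -15840).
D lies in the plane iff n · AD = 0.
This gives (-411840)c + (-156911040) = 0, so c = -381.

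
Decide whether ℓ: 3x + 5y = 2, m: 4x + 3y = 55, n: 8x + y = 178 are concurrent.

Lines aᵢx + bᵢy = cᵢ with pairwise distinct directions are concurrent exactly when det[aᵢ bᵢ cᵢ] = 0.
Here the determinant is 37.
Nonzero, so no common point exists.

No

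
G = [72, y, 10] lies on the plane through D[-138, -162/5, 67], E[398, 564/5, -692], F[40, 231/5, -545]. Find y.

The plane through D, E, F has equation −29205x + 192930y + 16284z = -1129614.
Substituting G: (192930)y + (-1939920) = -1129614, so y = 21/5.

21/5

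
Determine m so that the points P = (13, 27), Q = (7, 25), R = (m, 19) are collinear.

-11

Collinearity: (R − P) must be parallel to (Q − P) = (-6, -2).
Cross-multiplying the components: (m − 13)·(-2) = (-8)·(-6).
Solving gives m = -11.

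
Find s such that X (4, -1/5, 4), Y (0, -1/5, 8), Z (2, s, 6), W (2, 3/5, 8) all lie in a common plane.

Coplanarity ⇔ det[XY; XZ; XW] = 0.
Expanding, this is linear in s: (-8)s + (-8/5) = 0.
So s = -1/5.

-1/5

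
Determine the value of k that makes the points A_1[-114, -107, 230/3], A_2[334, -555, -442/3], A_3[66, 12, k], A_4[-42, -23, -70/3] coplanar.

Normal to plane A_1A_2A_4: n = (63616, 28672, 69888); plane equation n·P = -4962048.
Requiring n·A_3 = -4962048: (69888)k + (4542720) = -4962048.
So k = -136.

-136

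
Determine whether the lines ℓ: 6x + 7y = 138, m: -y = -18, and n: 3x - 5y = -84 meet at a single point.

Yes

Intersecting ℓ and m: solving the 2×2 system gives (x, y) = (2, 18).
Substitute into n: (3)(2) + (-5)(18) = -84.
This equals -84, so (2, 18) lies on all three lines and they are concurrent.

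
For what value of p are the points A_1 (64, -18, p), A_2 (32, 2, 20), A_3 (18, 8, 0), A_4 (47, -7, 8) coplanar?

Coplanarity ⇔ det[A_1A_2; A_1A_3; A_1A_4] = 0.
Expanding, this is linear in p: (-36)p + (-576) = 0.
So p = -16.

-16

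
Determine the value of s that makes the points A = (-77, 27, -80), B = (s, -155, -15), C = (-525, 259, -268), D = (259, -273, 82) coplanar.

Normal to plane ACD: n = (-18816, 9408, 56448); plane equation n·P = -2812992.
Requiring n·B = -2812992: (-18816)s + (-2304960) = -2812992.
So s = 27.

27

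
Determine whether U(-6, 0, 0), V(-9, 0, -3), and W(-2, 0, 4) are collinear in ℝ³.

UV = (-3, 0, -3), UW = (4, 0, 4).
Each component of UW is -4/3 times the corresponding component of UV, so UW = -4/3·UV and the points are collinear.

Yes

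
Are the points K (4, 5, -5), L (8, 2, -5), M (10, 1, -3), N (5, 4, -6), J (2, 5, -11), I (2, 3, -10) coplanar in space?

No

The plane through K, L, M has normal n = KL × KM = (-6, -8, 2) and equation n·P = -74.
Checking the remaining points: n·N = -74, n·J = -74, n·I = -56.
Since n·I = -56 ≠ -74, I is off the plane and the points are not all coplanar.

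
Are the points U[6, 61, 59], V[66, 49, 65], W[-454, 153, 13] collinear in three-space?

UV = (60, -12, 6), UW = (-460, 92, -46).
UV × UW = (0, 0, 0).
The cross product vanishes, so the three points are collinear.

Yes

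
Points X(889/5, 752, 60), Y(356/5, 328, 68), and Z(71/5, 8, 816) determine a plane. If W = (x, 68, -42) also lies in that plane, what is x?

The plane through X, Y, Z has equation −314592x + (396404/5)y + 9944z = 4281344.
Substituting W: (-314592)x + (24867232/5) = 4281344, so x = 11/5.

11/5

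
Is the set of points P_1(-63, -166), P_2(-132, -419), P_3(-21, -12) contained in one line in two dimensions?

P_1P_2 = (-69, -253), P_1P_3 = (42, 154).
Checking proportionality: P_1P_3 = -14/23·P_1P_2, so the vectors are parallel and the points are collinear.

Yes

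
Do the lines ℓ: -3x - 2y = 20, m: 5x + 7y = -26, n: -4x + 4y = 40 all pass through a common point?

Intersecting ℓ and m: solving the 2×2 system gives (x, y) = (-8, 2).
Substitute into n: (-4)(-8) + (4)(2) = 40.
This equals 40, so (-8, 2) lies on all three lines and they are concurrent.

Yes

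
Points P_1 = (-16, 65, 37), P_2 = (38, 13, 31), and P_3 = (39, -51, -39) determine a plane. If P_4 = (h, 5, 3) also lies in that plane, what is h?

The plane through P_1, P_2, P_3 has equation 3256x + 3774y − 3404z = 67266.
Substituting P_4: (3256)h + (8658) = 67266, so h = 18.

18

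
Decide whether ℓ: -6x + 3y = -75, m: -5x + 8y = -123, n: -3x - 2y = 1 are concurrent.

The three lines meet at one point iff the augmented coefficient matrix [aᵢ bᵢ cᵢ] has rank < 3, i.e. its determinant vanishes.
Here the determinant is 0.
It vanishes, so the lines are concurrent at (7, -11).

Yes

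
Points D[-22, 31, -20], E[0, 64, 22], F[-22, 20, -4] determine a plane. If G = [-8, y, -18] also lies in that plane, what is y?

69

Coplanarity requires DE · (DF × DG) = 0.
DE = (22, 33, 42), DF = (0, -11, 16); the triple product is linear in y with coefficient -352 and constant term 24288.
Setting it to zero: y = 69.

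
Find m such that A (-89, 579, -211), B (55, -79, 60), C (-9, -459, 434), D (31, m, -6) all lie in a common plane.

59

The points are coplanar iff AB · (AC × AD) = 0.
Expanding, this is linear in m: (-71200)m + (4200800) = 0.
So m = 59.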